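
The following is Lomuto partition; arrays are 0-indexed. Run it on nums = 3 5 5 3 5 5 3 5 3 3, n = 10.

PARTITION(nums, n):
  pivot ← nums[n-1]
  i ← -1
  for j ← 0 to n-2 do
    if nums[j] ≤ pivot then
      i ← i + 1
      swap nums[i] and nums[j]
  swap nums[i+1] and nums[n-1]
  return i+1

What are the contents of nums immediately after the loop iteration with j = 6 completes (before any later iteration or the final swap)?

pivot=3, i=-1
j=0: 3≤3, i=0, swap(0,0) ⇒ 3 5 5 3 5 5 3 5 3 3
j=1: 5>3, skip
j=2: 5>3, skip
j=3: 3≤3, i=1, swap(1,3) ⇒ 3 3 5 5 5 5 3 5 3 3
j=4: 5>3, skip
j=5: 5>3, skip
j=6: 3≤3, i=2, swap(2,6) ⇒ 3 3 3 5 5 5 5 5 3 3
(after j=6) nums = 3 3 3 5 5 5 5 5 3 3

3 3 3 5 5 5 5 5 3 3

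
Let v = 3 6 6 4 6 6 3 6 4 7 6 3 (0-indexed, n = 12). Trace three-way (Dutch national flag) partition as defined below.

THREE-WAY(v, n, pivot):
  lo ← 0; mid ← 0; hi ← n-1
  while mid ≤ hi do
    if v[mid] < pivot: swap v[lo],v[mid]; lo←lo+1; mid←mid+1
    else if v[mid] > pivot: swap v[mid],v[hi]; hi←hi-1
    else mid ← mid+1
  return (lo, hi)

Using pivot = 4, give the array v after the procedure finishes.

3 3 3 4 4 6 6 6 7 6 6 6

lo=0 mid=0 hi=11
3<4: swap(0,0), lo=1 mid=1 ⇒ 3 6 6 4 6 6 3 6 4 7 6 3
6>4: swap(1,11), hi=10 ⇒ 3 3 6 4 6 6 3 6 4 7 6 6
3<4: swap(1,1), lo=2 mid=2 ⇒ 3 3 6 4 6 6 3 6 4 7 6 6
6>4: swap(2,10), hi=9 ⇒ 3 3 6 4 6 6 3 6 4 7 6 6
6>4: swap(2,9), hi=8 ⇒ 3 3 7 4 6 6 3 6 4 6 6 6
7>4: swap(2,8), hi=7 ⇒ 3 3 4 4 6 6 3 6 7 6 6 6
4=4: mid=3
4=4: mid=4
6>4: swap(4,7), hi=6 ⇒ 3 3 4 4 6 6 3 6 7 6 6 6
6>4: swap(4,6), hi=5 ⇒ 3 3 4 4 3 6 6 6 7 6 6 6
3<4: swap(2,4), lo=3 mid=5 ⇒ 3 3 3 4 4 6 6 6 7 6 6 6
6>4: swap(5,5), hi=4 ⇒ 3 3 3 4 4 6 6 6 7 6 6 6
done. lo=3 hi=4; v=3 3 3 4 4 6 6 6 7 6 6 6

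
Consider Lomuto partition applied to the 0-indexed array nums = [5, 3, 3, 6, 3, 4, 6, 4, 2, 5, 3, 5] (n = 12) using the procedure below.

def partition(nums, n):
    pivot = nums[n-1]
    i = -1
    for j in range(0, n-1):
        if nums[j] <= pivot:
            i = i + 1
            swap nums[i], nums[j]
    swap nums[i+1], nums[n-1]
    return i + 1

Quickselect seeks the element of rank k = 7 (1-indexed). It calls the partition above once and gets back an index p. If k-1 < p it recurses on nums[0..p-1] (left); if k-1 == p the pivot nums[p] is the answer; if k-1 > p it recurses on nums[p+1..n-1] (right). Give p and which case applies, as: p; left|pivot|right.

pivot=5, i=-1
j=0: 5≤5, i=0, swap(0,0) ⇒ [5, 3, 3, 6, 3, 4, 6, 4, 2, 5, 3, 5]
j=1: 3≤5, i=1, swap(1,1) ⇒ [5, 3, 3, 6, 3, 4, 6, 4, 2, 5, 3, 5]
j=2: 3≤5, i=2, swap(2,2) ⇒ [5, 3, 3, 6, 3, 4, 6, 4, 2, 5, 3, 5]
j=3: 6>5, skip
j=4: 3≤5, i=3, swap(3,4) ⇒ [5, 3, 3, 3, 6, 4, 6, 4, 2, 5, 3, 5]
j=5: 4≤5, i=4, swap(4,5) ⇒ [5, 3, 3, 3, 4, 6, 6, 4, 2, 5, 3, 5]
j=6: 6>5, skip
j=7: 4≤5, i=5, swap(5,7) ⇒ [5, 3, 3, 3, 4, 4, 6, 6, 2, 5, 3, 5]
j=8: 2≤5, i=6, swap(6,8) ⇒ [5, 3, 3, 3, 4, 4, 2, 6, 6, 5, 3, 5]
j=9: 5≤5, i=7, swap(7,9) ⇒ [5, 3, 3, 3, 4, 4, 2, 5, 6, 6, 3, 5]
j=10: 3≤5, i=8, swap(8,10) ⇒ [5, 3, 3, 3, 4, 4, 2, 5, 3, 6, 6, 5]
swap(9,11) ⇒ [5, 3, 3, 3, 4, 4, 2, 5, 3, 5, 6, 6]; return 9
p = 9; k-1 = 6 < 9 ⇒ left

9; left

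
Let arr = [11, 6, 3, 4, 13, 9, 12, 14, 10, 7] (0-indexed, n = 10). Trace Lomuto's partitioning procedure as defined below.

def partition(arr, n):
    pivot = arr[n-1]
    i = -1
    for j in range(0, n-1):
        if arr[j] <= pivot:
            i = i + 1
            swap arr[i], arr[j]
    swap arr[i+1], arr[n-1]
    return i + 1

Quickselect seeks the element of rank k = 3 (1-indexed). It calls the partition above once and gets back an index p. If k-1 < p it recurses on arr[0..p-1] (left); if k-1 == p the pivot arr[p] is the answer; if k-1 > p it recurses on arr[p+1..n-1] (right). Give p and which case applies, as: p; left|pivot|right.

3; left

pivot = arr[9] = 7; i = -1
j=0: arr[0]=11 > 7 → no swap
j=1: arr[1]=6 ≤ 7 → i=0, swap arr[0],arr[1] → [6, 11, 3, 4, 13, 9, 12, 14, 10, 7]
j=2: arr[2]=3 ≤ 7 → i=1, swap arr[1],arr[2] → [6, 3, 11, 4, 13, 9, 12, 14, 10, 7]
j=3: arr[3]=4 ≤ 7 → i=2, swap arr[2],arr[3] → [6, 3, 4, 11, 13, 9, 12, 14, 10, 7]
j=4: arr[4]=13 > 7 → no swap
j=5: arr[5]=9 > 7 → no swap
j=6: arr[6]=12 > 7 → no swap
j=7: arr[7]=14 > 7 → no swap
j=8: arr[8]=10 > 7 → no swap
final swap arr[3],arr[9] → [6, 3, 4, 7, 13, 9, 12, 14, 10, 11]; return 3
p = 3; k-1 = 2 < 3 ⇒ left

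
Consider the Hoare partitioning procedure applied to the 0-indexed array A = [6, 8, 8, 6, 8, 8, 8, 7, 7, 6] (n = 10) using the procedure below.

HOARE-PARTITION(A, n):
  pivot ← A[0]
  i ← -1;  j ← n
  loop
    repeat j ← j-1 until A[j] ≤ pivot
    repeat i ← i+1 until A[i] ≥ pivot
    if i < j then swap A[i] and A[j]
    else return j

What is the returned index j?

pivot = A[0] = 6; i = -1, j = 10
j→9 (A[9]=6≤6), i→0 (A[0]=6≥6); i<j, swap → [6, 8, 8, 6, 8, 8, 8, 7, 7, 6]
j→3 (A[3]=6≤6), i→1 (A[1]=8≥6); i<j, swap → [6, 6, 8, 8, 8, 8, 8, 7, 7, 6]
j→1, i→2; i≥j, return j=1. A = [6, 6, 8, 8, 8, 8, 8, 7, 7, 6]

1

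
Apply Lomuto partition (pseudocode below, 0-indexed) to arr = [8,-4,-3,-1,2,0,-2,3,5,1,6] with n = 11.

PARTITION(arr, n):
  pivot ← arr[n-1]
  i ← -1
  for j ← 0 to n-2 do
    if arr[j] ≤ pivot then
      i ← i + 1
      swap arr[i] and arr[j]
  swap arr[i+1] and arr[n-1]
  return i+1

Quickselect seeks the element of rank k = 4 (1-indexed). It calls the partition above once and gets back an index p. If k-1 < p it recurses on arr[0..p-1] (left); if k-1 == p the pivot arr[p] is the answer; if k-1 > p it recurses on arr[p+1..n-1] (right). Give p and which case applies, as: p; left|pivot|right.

9; left

pivot = arr[10] = 6; i = -1
j=0: arr[0]=8 > 6 → no swap
j=1: arr[1]=-4 ≤ 6 → i=0, swap arr[0],arr[1] → [-4,8,-3,-1,2,0,-2,3,5,1,6]
j=2: arr[2]=-3 ≤ 6 → i=1, swap arr[1],arr[2] → [-4,-3,8,-1,2,0,-2,3,5,1,6]
j=3: arr[3]=-1 ≤ 6 → i=2, swap arr[2],arr[3] → [-4,-3,-1,8,2,0,-2,3,5,1,6]
j=4: arr[4]=2 ≤ 6 → i=3, swap arr[3],arr[4] → [-4,-3,-1,2,8,0,-2,3,5,1,6]
j=5: arr[5]=0 ≤ 6 → i=4, swap arr[4],arr[5] → [-4,-3,-1,2,0,8,-2,3,5,1,6]
j=6: arr[6]=-2 ≤ 6 → i=5, swap arr[5],arr[6] → [-4,-3,-1,2,0,-2,8,3,5,1,6]
j=7: arr[7]=3 ≤ 6 → i=6, swap arr[6],arr[7] → [-4,-3,-1,2,0,-2,3,8,5,1,6]
j=8: arr[8]=5 ≤ 6 → i=7, swap arr[7],arr[8] → [-4,-3,-1,2,0,-2,3,5,8,1,6]
j=9: arr[9]=1 ≤ 6 → i=8, swap arr[8],arr[9] → [-4,-3,-1,2,0,-2,3,5,1,8,6]
final swap arr[9],arr[10] → [-4,-3,-1,2,0,-2,3,5,1,6,8]; return 9
p = 9; k-1 = 3 < 9 ⇒ left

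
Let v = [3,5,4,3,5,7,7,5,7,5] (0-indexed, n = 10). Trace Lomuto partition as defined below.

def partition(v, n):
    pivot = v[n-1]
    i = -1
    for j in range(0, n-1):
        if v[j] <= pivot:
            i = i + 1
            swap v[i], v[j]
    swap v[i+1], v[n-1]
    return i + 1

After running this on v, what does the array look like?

pivot = v[9] = 5; i = -1
j=0: v[0]=3 ≤ 5 → i=0, swap v[0],v[0] (no change) → [3,5,4,3,5,7,7,5,7,5]
j=1: v[1]=5 ≤ 5 → i=1, swap v[1],v[1] (no change) → [3,5,4,3,5,7,7,5,7,5]
j=2: v[2]=4 ≤ 5 → i=2, swap v[2],v[2] (no change) → [3,5,4,3,5,7,7,5,7,5]
j=3: v[3]=3 ≤ 5 → i=3, swap v[3],v[3] (no change) → [3,5,4,3,5,7,7,5,7,5]
j=4: v[4]=5 ≤ 5 → i=4, swap v[4],v[4] (no change) → [3,5,4,3,5,7,7,5,7,5]
j=5: v[5]=7 > 5 → no swap
j=6: v[6]=7 > 5 → no swap
j=7: v[7]=5 ≤ 5 → i=5, swap v[5],v[7] → [3,5,4,3,5,5,7,7,7,5]
j=8: v[8]=7 > 5 → no swap
final swap v[6],v[9] → [3,5,4,3,5,5,5,7,7,7]; return 6

[3,5,4,3,5,5,5,7,7,7]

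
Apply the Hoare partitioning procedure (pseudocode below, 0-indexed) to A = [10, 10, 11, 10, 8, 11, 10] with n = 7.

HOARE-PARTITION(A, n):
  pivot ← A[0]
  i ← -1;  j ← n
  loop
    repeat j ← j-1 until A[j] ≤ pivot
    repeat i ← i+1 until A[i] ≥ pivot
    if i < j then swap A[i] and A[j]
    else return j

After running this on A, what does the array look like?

[10, 8, 10, 11, 10, 11, 10]

pivot = A[0] = 10; i = -1, j = 7
j→6 (A[6]=10≤10), i→0 (A[0]=10≥10); i<j, swap → [10, 10, 11, 10, 8, 11, 10]
j→4 (A[4]=8≤10), i→1 (A[1]=10≥10); i<j, swap → [10, 8, 11, 10, 10, 11, 10]
j→3 (A[3]=10≤10), i→2 (A[2]=11≥10); i<j, swap → [10, 8, 10, 11, 10, 11, 10]
j→2, i→3; i≥j, return j=2. A = [10, 8, 10, 11, 10, 11, 10]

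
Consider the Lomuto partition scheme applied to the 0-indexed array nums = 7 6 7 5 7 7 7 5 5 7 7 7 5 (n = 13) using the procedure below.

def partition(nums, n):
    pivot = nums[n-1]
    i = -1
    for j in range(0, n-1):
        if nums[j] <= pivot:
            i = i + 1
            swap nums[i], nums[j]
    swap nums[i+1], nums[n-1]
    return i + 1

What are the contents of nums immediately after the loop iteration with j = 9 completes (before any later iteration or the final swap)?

pivot = nums[12] = 5; i = -1
j=0: nums[0]=7 > 5 → no swap
j=1: nums[1]=6 > 5 → no swap
j=2: nums[2]=7 > 5 → no swap
j=3: nums[3]=5 ≤ 5 → i=0, swap nums[0],nums[3] → 5 6 7 7 7 7 7 5 5 7 7 7 5
j=4: nums[4]=7 > 5 → no swap
j=5: nums[5]=7 > 5 → no swap
j=6: nums[6]=7 > 5 → no swap
j=7: nums[7]=5 ≤ 5 → i=1, swap nums[1],nums[7] → 5 5 7 7 7 7 7 6 5 7 7 7 5
j=8: nums[8]=5 ≤ 5 → i=2, swap nums[2],nums[8] → 5 5 5 7 7 7 7 6 7 7 7 7 5
j=9: nums[9]=7 > 5 → no swap
(after j=9) nums = 5 5 5 7 7 7 7 6 7 7 7 7 5

5 5 5 7 7 7 7 6 7 7 7 7 5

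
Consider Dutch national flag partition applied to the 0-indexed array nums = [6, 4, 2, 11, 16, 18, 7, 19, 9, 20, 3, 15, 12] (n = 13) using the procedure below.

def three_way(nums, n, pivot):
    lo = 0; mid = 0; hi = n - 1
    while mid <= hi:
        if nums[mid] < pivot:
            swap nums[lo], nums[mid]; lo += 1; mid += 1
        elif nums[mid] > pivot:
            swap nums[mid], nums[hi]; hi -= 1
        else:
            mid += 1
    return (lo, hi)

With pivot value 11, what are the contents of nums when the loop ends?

lo=0 mid=0 hi=12
6<11: swap(0,0), lo=1 mid=1 ⇒ [6, 4, 2, 11, 16, 18, 7, 19, 9, 20, 3, 15, 12]
4<11: swap(1,1), lo=2 mid=2 ⇒ [6, 4, 2, 11, 16, 18, 7, 19, 9, 20, 3, 15, 12]
2<11: swap(2,2), lo=3 mid=3 ⇒ [6, 4, 2, 11, 16, 18, 7, 19, 9, 20, 3, 15, 12]
11=11: mid=4
16>11: swap(4,12), hi=11 ⇒ [6, 4, 2, 11, 12, 18, 7, 19, 9, 20, 3, 15, 16]
12>11: swap(4,11), hi=10 ⇒ [6, 4, 2, 11, 15, 18, 7, 19, 9, 20, 3, 12, 16]
15>11: swap(4,10), hi=9 ⇒ [6, 4, 2, 11, 3, 18, 7, 19, 9, 20, 15, 12, 16]
3<11: swap(3,4), lo=4 mid=5 ⇒ [6, 4, 2, 3, 11, 18, 7, 19, 9, 20, 15, 12, 16]
18>11: swap(5,9), hi=8 ⇒ [6, 4, 2, 3, 11, 20, 7, 19, 9, 18, 15, 12, 16]
20>11: swap(5,8), hi=7 ⇒ [6, 4, 2, 3, 11, 9, 7, 19, 20, 18, 15, 12, 16]
9<11: swap(4,5), lo=5 mid=6 ⇒ [6, 4, 2, 3, 9, 11, 7, 19, 20, 18, 15, 12, 16]
7<11: swap(5,6), lo=6 mid=7 ⇒ [6, 4, 2, 3, 9, 7, 11, 19, 20, 18, 15, 12, 16]
19>11: swap(7,7), hi=6 ⇒ [6, 4, 2, 3, 9, 7, 11, 19, 20, 18, 15, 12, 16]
done. lo=6 hi=6; nums=[6, 4, 2, 3, 9, 7, 11, 19, 20, 18, 15, 12, 16]

[6, 4, 2, 3, 9, 7, 11, 19, 20, 18, 15, 12, 16]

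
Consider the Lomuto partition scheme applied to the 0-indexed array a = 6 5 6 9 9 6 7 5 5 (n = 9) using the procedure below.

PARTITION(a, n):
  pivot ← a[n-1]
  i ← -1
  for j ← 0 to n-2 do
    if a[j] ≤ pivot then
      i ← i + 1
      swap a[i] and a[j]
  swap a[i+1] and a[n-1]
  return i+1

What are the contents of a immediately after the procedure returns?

5 5 5 9 9 6 7 6 6

pivot=5, i=-1
j=0: 6>5, skip
j=1: 5≤5, i=0, swap(0,1) ⇒ 5 6 6 9 9 6 7 5 5
j=2: 6>5, skip
j=3: 9>5, skip
j=4: 9>5, skip
j=5: 6>5, skip
j=6: 7>5, skip
j=7: 5≤5, i=1, swap(1,7) ⇒ 5 5 6 9 9 6 7 6 5
swap(2,8) ⇒ 5 5 5 9 9 6 7 6 6; return 2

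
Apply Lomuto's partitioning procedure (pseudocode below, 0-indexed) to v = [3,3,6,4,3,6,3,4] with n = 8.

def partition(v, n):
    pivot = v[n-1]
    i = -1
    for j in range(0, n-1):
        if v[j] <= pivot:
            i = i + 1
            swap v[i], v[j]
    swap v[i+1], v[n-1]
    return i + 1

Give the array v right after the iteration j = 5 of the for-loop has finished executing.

[3,3,4,3,6,6,3,4]

pivot=4, i=-1
j=0: 3≤4, i=0, swap(0,0) ⇒ [3,3,6,4,3,6,3,4]
j=1: 3≤4, i=1, swap(1,1) ⇒ [3,3,6,4,3,6,3,4]
j=2: 6>4, skip
j=3: 4≤4, i=2, swap(2,3) ⇒ [3,3,4,6,3,6,3,4]
j=4: 3≤4, i=3, swap(3,4) ⇒ [3,3,4,3,6,6,3,4]
j=5: 6>4, skip
(after j=5) v = [3,3,4,3,6,6,3,4]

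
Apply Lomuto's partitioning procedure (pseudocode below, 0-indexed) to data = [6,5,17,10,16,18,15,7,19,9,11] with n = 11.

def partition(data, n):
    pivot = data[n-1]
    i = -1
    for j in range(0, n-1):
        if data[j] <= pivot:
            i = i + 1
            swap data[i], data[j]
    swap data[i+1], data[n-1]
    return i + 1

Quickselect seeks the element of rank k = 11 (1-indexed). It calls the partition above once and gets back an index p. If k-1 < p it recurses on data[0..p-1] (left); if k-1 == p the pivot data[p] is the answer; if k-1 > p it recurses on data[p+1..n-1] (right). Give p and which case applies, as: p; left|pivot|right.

5; right

pivot = data[10] = 11; i = -1
j=0: data[0]=6 ≤ 11 → i=0, swap data[0],data[0] (no change) → [6,5,17,10,16,18,15,7,19,9,11]
j=1: data[1]=5 ≤ 11 → i=1, swap data[1],data[1] (no change) → [6,5,17,10,16,18,15,7,19,9,11]
j=2: data[2]=17 > 11 → no swap
j=3: data[3]=10 ≤ 11 → i=2, swap data[2],data[3] → [6,5,10,17,16,18,15,7,19,9,11]
j=4: data[4]=16 > 11 → no swap
j=5: data[5]=18 > 11 → no swap
j=6: data[6]=15 > 11 → no swap
j=7: data[7]=7 ≤ 11 → i=3, swap data[3],data[7] → [6,5,10,7,16,18,15,17,19,9,11]
j=8: data[8]=19 > 11 → no swap
j=9: data[9]=9 ≤ 11 → i=4, swap data[4],data[9] → [6,5,10,7,9,18,15,17,19,16,11]
final swap data[5],data[10] → [6,5,10,7,9,11,15,17,19,16,18]; return 5
p = 5; k-1 = 10 > 5 ⇒ right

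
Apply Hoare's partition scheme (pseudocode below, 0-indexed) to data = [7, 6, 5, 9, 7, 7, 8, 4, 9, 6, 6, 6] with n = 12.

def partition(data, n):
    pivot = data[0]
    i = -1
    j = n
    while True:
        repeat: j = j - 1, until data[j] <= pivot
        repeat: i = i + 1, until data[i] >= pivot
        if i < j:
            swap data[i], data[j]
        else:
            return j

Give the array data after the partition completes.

[6, 6, 5, 6, 6, 4, 8, 7, 9, 7, 9, 7]

pivot=7
j stops at 11 (6), i stops at 0 (7); swap ⇒ [6, 6, 5, 9, 7, 7, 8, 4, 9, 6, 6, 7]
j stops at 10 (6), i stops at 3 (9); swap ⇒ [6, 6, 5, 6, 7, 7, 8, 4, 9, 6, 9, 7]
j stops at 9 (6), i stops at 4 (7); swap ⇒ [6, 6, 5, 6, 6, 7, 8, 4, 9, 7, 9, 7]
j stops at 7 (4), i stops at 5 (7); swap ⇒ [6, 6, 5, 6, 6, 4, 8, 7, 9, 7, 9, 7]
j stops at 5, i stops at 6; i≥j ⇒ return 5. data=[6, 6, 5, 6, 6, 4, 8, 7, 9, 7, 9, 7]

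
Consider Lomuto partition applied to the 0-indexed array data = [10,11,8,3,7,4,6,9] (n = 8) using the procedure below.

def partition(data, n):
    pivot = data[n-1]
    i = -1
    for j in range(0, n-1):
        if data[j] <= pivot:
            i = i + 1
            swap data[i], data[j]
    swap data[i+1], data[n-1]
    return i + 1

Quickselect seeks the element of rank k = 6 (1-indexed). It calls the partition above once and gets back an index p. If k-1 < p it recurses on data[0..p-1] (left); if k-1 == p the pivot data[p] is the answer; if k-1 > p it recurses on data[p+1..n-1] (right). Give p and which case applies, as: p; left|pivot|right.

pivot=9, i=-1
j=0: 10>9, skip
j=1: 11>9, skip
j=2: 8≤9, i=0, swap(0,2) ⇒ [8,11,10,3,7,4,6,9]
j=3: 3≤9, i=1, swap(1,3) ⇒ [8,3,10,11,7,4,6,9]
j=4: 7≤9, i=2, swap(2,4) ⇒ [8,3,7,11,10,4,6,9]
j=5: 4≤9, i=3, swap(3,5) ⇒ [8,3,7,4,10,11,6,9]
j=6: 6≤9, i=4, swap(4,6) ⇒ [8,3,7,4,6,11,10,9]
swap(5,7) ⇒ [8,3,7,4,6,9,10,11]; return 5
p = 5; k-1 = 5 == 5 ⇒ pivot

5; pivot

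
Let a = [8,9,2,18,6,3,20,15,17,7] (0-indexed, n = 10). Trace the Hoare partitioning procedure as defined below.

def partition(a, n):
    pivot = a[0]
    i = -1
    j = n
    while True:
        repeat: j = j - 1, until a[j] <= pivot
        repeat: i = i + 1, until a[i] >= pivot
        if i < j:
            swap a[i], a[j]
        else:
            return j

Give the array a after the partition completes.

[7,3,2,6,18,9,20,15,17,8]

pivot=8
j stops at 9 (7), i stops at 0 (8); swap ⇒ [7,9,2,18,6,3,20,15,17,8]
j stops at 5 (3), i stops at 1 (9); swap ⇒ [7,3,2,18,6,9,20,15,17,8]
j stops at 4 (6), i stops at 3 (18); swap ⇒ [7,3,2,6,18,9,20,15,17,8]
j stops at 3, i stops at 4; i≥j ⇒ return 3. a=[7,3,2,6,18,9,20,15,17,8]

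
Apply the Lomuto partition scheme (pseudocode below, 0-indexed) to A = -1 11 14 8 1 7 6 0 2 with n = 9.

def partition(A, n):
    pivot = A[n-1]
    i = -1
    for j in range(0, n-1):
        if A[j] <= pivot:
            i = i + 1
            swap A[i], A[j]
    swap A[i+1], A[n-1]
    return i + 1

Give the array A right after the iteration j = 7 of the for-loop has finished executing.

-1 1 0 8 11 7 6 14 2

pivot=2, i=-1
j=0: -1≤2, i=0, swap(0,0) ⇒ -1 11 14 8 1 7 6 0 2
j=1: 11>2, skip
j=2: 14>2, skip
j=3: 8>2, skip
j=4: 1≤2, i=1, swap(1,4) ⇒ -1 1 14 8 11 7 6 0 2
j=5: 7>2, skip
j=6: 6>2, skip
j=7: 0≤2, i=2, swap(2,7) ⇒ -1 1 0 8 11 7 6 14 2
(after j=7) A = -1 1 0 8 11 7 6 14 2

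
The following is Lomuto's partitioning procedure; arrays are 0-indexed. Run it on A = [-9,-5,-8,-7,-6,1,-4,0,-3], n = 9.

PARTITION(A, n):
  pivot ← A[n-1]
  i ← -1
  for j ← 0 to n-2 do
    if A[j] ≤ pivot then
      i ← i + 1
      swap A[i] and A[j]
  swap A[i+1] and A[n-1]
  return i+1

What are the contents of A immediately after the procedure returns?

[-9,-5,-8,-7,-6,-4,-3,0,1]

pivot=-3, i=-1
j=0: -9≤-3, i=0, swap(0,0) ⇒ [-9,-5,-8,-7,-6,1,-4,0,-3]
j=1: -5≤-3, i=1, swap(1,1) ⇒ [-9,-5,-8,-7,-6,1,-4,0,-3]
j=2: -8≤-3, i=2, swap(2,2) ⇒ [-9,-5,-8,-7,-6,1,-4,0,-3]
j=3: -7≤-3, i=3, swap(3,3) ⇒ [-9,-5,-8,-7,-6,1,-4,0,-3]
j=4: -6≤-3, i=4, swap(4,4) ⇒ [-9,-5,-8,-7,-6,1,-4,0,-3]
j=5: 1>-3, skip
j=6: -4≤-3, i=5, swap(5,6) ⇒ [-9,-5,-8,-7,-6,-4,1,0,-3]
j=7: 0>-3, skip
swap(6,8) ⇒ [-9,-5,-8,-7,-6,-4,-3,0,1]; return 6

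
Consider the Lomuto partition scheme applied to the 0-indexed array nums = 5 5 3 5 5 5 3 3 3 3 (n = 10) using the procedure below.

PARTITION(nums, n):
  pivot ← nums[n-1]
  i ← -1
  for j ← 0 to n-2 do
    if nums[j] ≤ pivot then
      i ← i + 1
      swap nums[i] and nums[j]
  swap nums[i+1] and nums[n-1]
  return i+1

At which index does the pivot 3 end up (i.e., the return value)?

4

pivot=3, i=-1
j=0: 5>3, skip
j=1: 5>3, skip
j=2: 3≤3, i=0, swap(0,2) ⇒ 3 5 5 5 5 5 3 3 3 3
j=3: 5>3, skip
j=4: 5>3, skip
j=5: 5>3, skip
j=6: 3≤3, i=1, swap(1,6) ⇒ 3 3 5 5 5 5 5 3 3 3
j=7: 3≤3, i=2, swap(2,7) ⇒ 3 3 3 5 5 5 5 5 3 3
j=8: 3≤3, i=3, swap(3,8) ⇒ 3 3 3 3 5 5 5 5 5 3
swap(4,9) ⇒ 3 3 3 3 3 5 5 5 5 5; return 4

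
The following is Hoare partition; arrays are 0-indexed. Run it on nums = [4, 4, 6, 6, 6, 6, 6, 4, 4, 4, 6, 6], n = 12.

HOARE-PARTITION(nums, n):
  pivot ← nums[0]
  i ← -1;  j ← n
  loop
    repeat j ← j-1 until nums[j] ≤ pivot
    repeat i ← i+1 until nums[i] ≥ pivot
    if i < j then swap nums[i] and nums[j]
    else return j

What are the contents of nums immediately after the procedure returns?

pivot=4
j stops at 9 (4), i stops at 0 (4); swap ⇒ [4, 4, 6, 6, 6, 6, 6, 4, 4, 4, 6, 6]
j stops at 8 (4), i stops at 1 (4); swap ⇒ [4, 4, 6, 6, 6, 6, 6, 4, 4, 4, 6, 6]
j stops at 7 (4), i stops at 2 (6); swap ⇒ [4, 4, 4, 6, 6, 6, 6, 6, 4, 4, 6, 6]
j stops at 2, i stops at 3; i≥j ⇒ return 2. nums=[4, 4, 4, 6, 6, 6, 6, 6, 4, 4, 6, 6]

[4, 4, 4, 6, 6, 6, 6, 6, 4, 4, 6, 6]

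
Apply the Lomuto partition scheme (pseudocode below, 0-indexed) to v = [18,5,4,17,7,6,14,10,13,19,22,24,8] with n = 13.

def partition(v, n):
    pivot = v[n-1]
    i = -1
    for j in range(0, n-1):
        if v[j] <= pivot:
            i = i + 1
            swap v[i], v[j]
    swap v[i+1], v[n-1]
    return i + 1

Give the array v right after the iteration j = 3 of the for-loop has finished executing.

[5,4,18,17,7,6,14,10,13,19,22,24,8]

pivot = v[12] = 8; i = -1
j=0: v[0]=18 > 8 → no swap
j=1: v[1]=5 ≤ 8 → i=0, swap v[0],v[1] → [5,18,4,17,7,6,14,10,13,19,22,24,8]
j=2: v[2]=4 ≤ 8 → i=1, swap v[1],v[2] → [5,4,18,17,7,6,14,10,13,19,22,24,8]
j=3: v[3]=17 > 8 → no swap
(after j=3) v = [5,4,18,17,7,6,14,10,13,19,22,24,8]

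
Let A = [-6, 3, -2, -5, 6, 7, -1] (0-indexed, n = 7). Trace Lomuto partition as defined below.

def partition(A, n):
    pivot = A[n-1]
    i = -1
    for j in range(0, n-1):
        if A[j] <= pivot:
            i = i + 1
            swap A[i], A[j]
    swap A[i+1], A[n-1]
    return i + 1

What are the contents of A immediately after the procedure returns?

pivot = A[6] = -1; i = -1
j=0: A[0]=-6 ≤ -1 → i=0, swap A[0],A[0] (no change) → [-6, 3, -2, -5, 6, 7, -1]
j=1: A[1]=3 > -1 → no swap
j=2: A[2]=-2 ≤ -1 → i=1, swap A[1],A[2] → [-6, -2, 3, -5, 6, 7, -1]
j=3: A[3]=-5 ≤ -1 → i=2, swap A[2],A[3] → [-6, -2, -5, 3, 6, 7, -1]
j=4: A[4]=6 > -1 → no swap
j=5: A[5]=7 > -1 → no swap
final swap A[3],A[6] → [-6, -2, -5, -1, 6, 7, 3]; return 3

[-6, -2, -5, -1, 6, 7, 3]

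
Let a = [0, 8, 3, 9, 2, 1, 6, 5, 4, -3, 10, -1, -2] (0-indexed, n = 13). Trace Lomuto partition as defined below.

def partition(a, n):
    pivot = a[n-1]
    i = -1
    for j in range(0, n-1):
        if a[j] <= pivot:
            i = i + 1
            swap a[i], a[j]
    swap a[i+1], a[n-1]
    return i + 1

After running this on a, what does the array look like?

[-3, -2, 3, 9, 2, 1, 6, 5, 4, 0, 10, -1, 8]

pivot = a[12] = -2; i = -1
j=0: a[0]=0 > -2 → no swap
j=1: a[1]=8 > -2 → no swap
j=2: a[2]=3 > -2 → no swap
j=3: a[3]=9 > -2 → no swap
j=4: a[4]=2 > -2 → no swap
j=5: a[5]=1 > -2 → no swap
j=6: a[6]=6 > -2 → no swap
j=7: a[7]=5 > -2 → no swap
j=8: a[8]=4 > -2 → no swap
j=9: a[9]=-3 ≤ -2 → i=0, swap a[0],a[9] → [-3, 8, 3, 9, 2, 1, 6, 5, 4, 0, 10, -1, -2]
j=10: a[10]=10 > -2 → no swap
j=11: a[11]=-1 > -2 → no swap
final swap a[1],a[12] → [-3, -2, 3, 9, 2, 1, 6, 5, 4, 0, 10, -1, 8]; return 1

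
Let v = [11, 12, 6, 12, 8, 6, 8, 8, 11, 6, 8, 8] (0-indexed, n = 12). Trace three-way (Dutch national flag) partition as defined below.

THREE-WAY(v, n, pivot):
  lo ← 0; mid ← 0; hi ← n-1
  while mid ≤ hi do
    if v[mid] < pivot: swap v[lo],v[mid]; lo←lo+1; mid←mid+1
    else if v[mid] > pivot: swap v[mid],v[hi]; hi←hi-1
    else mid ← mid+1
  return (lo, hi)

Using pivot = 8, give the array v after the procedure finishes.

[6, 6, 6, 8, 8, 8, 8, 8, 11, 12, 12, 11]

pivot = 8; lo=0, mid=0, hi=11
v[mid]=11>8: swap v[0],v[11]; hi=10 → [8, 12, 6, 12, 8, 6, 8, 8, 11, 6, 8, 11]
v[mid]=8=8: mid=1
v[mid]=12>8: swap v[1],v[10]; hi=9 → [8, 8, 6, 12, 8, 6, 8, 8, 11, 6, 12, 11]
v[mid]=8=8: mid=2
v[mid]=6<8: swap v[0],v[2]; lo=1,mid=3 → [6, 8, 8, 12, 8, 6, 8, 8, 11, 6, 12, 11]
v[mid]=12>8: swap v[3],v[9]; hi=8 → [6, 8, 8, 6, 8, 6, 8, 8, 11, 12, 12, 11]
v[mid]=6<8: swap v[1],v[3]; lo=2,mid=4 → [6, 6, 8, 8, 8, 6, 8, 8, 11, 12, 12, 11]
v[mid]=8=8: mid=5
v[mid]=6<8: swap v[2],v[5]; lo=3,mid=6 → [6, 6, 6, 8, 8, 8, 8, 8, 11, 12, 12, 11]
v[mid]=8=8: mid=7
v[mid]=8=8: mid=8
v[mid]=11>8: swap v[8],v[8]; hi=7 → [6, 6, 6, 8, 8, 8, 8, 8, 11, 12, 12, 11]
end: lo=3, hi=7; v = [6, 6, 6, 8, 8, 8, 8, 8, 11, 12, 12, 11]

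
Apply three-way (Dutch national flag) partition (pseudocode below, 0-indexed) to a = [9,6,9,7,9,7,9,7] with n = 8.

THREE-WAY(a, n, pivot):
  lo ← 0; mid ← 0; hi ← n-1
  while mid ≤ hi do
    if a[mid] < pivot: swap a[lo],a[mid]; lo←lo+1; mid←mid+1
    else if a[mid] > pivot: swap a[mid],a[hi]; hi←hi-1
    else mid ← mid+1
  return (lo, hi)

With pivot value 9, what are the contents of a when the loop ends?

[6,7,7,7,9,9,9,9]

lo=0 mid=0 hi=7
9=9: mid=1
6<9: swap(0,1), lo=1 mid=2 ⇒ [6,9,9,7,9,7,9,7]
9=9: mid=3
7<9: swap(1,3), lo=2 mid=4 ⇒ [6,7,9,9,9,7,9,7]
9=9: mid=5
7<9: swap(2,5), lo=3 mid=6 ⇒ [6,7,7,9,9,9,9,7]
9=9: mid=7
7<9: swap(3,7), lo=4 mid=8 ⇒ [6,7,7,7,9,9,9,9]
done. lo=4 hi=7; a=[6,7,7,7,9,9,9,9]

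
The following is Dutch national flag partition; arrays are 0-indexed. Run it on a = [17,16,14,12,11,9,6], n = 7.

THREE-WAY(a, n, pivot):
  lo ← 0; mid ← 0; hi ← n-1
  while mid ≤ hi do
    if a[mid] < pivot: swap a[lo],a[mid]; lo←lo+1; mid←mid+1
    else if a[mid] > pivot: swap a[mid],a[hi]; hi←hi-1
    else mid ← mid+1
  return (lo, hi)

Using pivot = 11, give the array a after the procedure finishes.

pivot = 11; lo=0, mid=0, hi=6
a[mid]=17>11: swap a[0],a[6]; hi=5 → [6,16,14,12,11,9,17]
a[mid]=6<11: swap a[0],a[0]; lo=1,mid=1 → [6,16,14,12,11,9,17]
a[mid]=16>11: swap a[1],a[5]; hi=4 → [6,9,14,12,11,16,17]
a[mid]=9<11: swap a[1],a[1]; lo=2,mid=2 → [6,9,14,12,11,16,17]
a[mid]=14>11: swap a[2],a[4]; hi=3 → [6,9,11,12,14,16,17]
a[mid]=11=11: mid=3
a[mid]=12>11: swap a[3],a[3]; hi=2 → [6,9,11,12,14,16,17]
end: lo=2, hi=2; a = [6,9,11,12,14,16,17]

[6,9,11,12,14,16,17]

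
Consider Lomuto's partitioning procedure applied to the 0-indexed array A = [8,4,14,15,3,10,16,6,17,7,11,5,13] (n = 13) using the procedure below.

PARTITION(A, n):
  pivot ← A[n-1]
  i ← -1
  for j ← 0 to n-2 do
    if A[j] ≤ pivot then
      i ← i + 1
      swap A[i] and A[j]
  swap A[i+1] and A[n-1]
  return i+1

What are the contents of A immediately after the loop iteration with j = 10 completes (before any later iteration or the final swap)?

[8,4,3,10,6,7,11,14,17,15,16,5,13]

pivot = A[12] = 13; i = -1
j=0: A[0]=8 ≤ 13 → i=0, swap A[0],A[0] (no change) → [8,4,14,15,3,10,16,6,17,7,11,5,13]
j=1: A[1]=4 ≤ 13 → i=1, swap A[1],A[1] (no change) → [8,4,14,15,3,10,16,6,17,7,11,5,13]
j=2: A[2]=14 > 13 → no swap
j=3: A[3]=15 > 13 → no swap
j=4: A[4]=3 ≤ 13 → i=2, swap A[2],A[4] → [8,4,3,15,14,10,16,6,17,7,11,5,13]
j=5: A[5]=10 ≤ 13 → i=3, swap A[3],A[5] → [8,4,3,10,14,15,16,6,17,7,11,5,13]
j=6: A[6]=16 > 13 → no swap
j=7: A[7]=6 ≤ 13 → i=4, swap A[4],A[7] → [8,4,3,10,6,15,16,14,17,7,11,5,13]
j=8: A[8]=17 > 13 → no swap
j=9: A[9]=7 ≤ 13 → i=5, swap A[5],A[9] → [8,4,3,10,6,7,16,14,17,15,11,5,13]
j=10: A[10]=11 ≤ 13 → i=6, swap A[6],A[10] → [8,4,3,10,6,7,11,14,17,15,16,5,13]
(after j=10) A = [8,4,3,10,6,7,11,14,17,15,16,5,13]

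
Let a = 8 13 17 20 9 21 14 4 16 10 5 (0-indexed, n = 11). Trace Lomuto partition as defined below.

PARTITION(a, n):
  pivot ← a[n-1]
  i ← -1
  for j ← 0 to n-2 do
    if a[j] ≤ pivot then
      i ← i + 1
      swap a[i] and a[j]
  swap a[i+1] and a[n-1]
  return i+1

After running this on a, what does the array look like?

pivot = a[10] = 5; i = -1
j=0: a[0]=8 > 5 → no swap
j=1: a[1]=13 > 5 → no swap
j=2: a[2]=17 > 5 → no swap
j=3: a[3]=20 > 5 → no swap
j=4: a[4]=9 > 5 → no swap
j=5: a[5]=21 > 5 → no swap
j=6: a[6]=14 > 5 → no swap
j=7: a[7]=4 ≤ 5 → i=0, swap a[0],a[7] → 4 13 17 20 9 21 14 8 16 10 5
j=8: a[8]=16 > 5 → no swap
j=9: a[9]=10 > 5 → no swap
final swap a[1],a[10] → 4 5 17 20 9 21 14 8 16 10 13; return 1

4 5 17 20 9 21 14 8 16 10 13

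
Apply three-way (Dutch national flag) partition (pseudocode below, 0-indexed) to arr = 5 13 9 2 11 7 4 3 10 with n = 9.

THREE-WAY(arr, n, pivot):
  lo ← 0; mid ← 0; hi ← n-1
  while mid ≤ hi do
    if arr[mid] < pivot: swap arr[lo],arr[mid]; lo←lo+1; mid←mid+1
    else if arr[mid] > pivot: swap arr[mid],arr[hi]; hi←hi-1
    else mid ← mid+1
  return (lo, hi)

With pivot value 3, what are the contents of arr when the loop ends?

2 3 9 11 7 4 13 10 5

pivot = 3; lo=0, mid=0, hi=8
arr[mid]=5>3: swap arr[0],arr[8]; hi=7 → 10 13 9 2 11 7 4 3 5
arr[mid]=10>3: swap arr[0],arr[7]; hi=6 → 3 13 9 2 11 7 4 10 5
arr[mid]=3=3: mid=1
arr[mid]=13>3: swap arr[1],arr[6]; hi=5 → 3 4 9 2 11 7 13 10 5
arr[mid]=4>3: swap arr[1],arr[5]; hi=4 → 3 7 9 2 11 4 13 10 5
arr[mid]=7>3: swap arr[1],arr[4]; hi=3 → 3 11 9 2 7 4 13 10 5
arr[mid]=11>3: swap arr[1],arr[3]; hi=2 → 3 2 9 11 7 4 13 10 5
arr[mid]=2<3: swap arr[0],arr[1]; lo=1,mid=2 → 2 3 9 11 7 4 13 10 5
arr[mid]=9>3: swap arr[2],arr[2]; hi=1 → 2 3 9 11 7 4 13 10 5
end: lo=1, hi=1; arr = 2 3 9 11 7 4 13 10 5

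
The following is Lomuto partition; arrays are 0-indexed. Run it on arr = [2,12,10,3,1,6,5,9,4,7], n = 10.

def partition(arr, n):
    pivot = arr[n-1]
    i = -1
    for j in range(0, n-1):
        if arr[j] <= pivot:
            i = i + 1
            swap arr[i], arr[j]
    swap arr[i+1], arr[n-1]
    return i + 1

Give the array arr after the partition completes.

pivot = arr[9] = 7; i = -1
j=0: arr[0]=2 ≤ 7 → i=0, swap arr[0],arr[0] (no change) → [2,12,10,3,1,6,5,9,4,7]
j=1: arr[1]=12 > 7 → no swap
j=2: arr[2]=10 > 7 → no swap
j=3: arr[3]=3 ≤ 7 → i=1, swap arr[1],arr[3] → [2,3,10,12,1,6,5,9,4,7]
j=4: arr[4]=1 ≤ 7 → i=2, swap arr[2],arr[4] → [2,3,1,12,10,6,5,9,4,7]
j=5: arr[5]=6 ≤ 7 → i=3, swap arr[3],arr[5] → [2,3,1,6,10,12,5,9,4,7]
j=6: arr[6]=5 ≤ 7 → i=4, swap arr[4],arr[6] → [2,3,1,6,5,12,10,9,4,7]
j=7: arr[7]=9 > 7 → no swap
j=8: arr[8]=4 ≤ 7 → i=5, swap arr[5],arr[8] → [2,3,1,6,5,4,10,9,12,7]
final swap arr[6],arr[9] → [2,3,1,6,5,4,7,9,12,10]; return 6

[2,3,1,6,5,4,7,9,12,10]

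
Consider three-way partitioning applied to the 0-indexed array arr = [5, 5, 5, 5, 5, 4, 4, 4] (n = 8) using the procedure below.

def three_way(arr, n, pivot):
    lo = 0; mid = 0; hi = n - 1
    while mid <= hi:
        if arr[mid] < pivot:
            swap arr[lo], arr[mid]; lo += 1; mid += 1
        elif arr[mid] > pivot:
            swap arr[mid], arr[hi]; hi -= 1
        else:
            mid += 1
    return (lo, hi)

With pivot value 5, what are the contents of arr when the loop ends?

[4, 4, 4, 5, 5, 5, 5, 5]

lo=0 mid=0 hi=7
5=5: mid=1
5=5: mid=2
5=5: mid=3
5=5: mid=4
5=5: mid=5
4<5: swap(0,5), lo=1 mid=6 ⇒ [4, 5, 5, 5, 5, 5, 4, 4]
4<5: swap(1,6), lo=2 mid=7 ⇒ [4, 4, 5, 5, 5, 5, 5, 4]
4<5: swap(2,7), lo=3 mid=8 ⇒ [4, 4, 4, 5, 5, 5, 5, 5]
done. lo=3 hi=7; arr=[4, 4, 4, 5, 5, 5, 5, 5]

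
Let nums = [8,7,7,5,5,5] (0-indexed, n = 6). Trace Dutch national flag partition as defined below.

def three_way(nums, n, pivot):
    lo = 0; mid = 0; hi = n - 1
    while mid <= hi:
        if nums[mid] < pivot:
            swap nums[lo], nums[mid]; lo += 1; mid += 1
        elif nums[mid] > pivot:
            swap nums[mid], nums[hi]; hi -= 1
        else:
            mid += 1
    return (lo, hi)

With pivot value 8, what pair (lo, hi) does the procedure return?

lo=0 mid=0 hi=5
8=8: mid=1
7<8: swap(0,1), lo=1 mid=2 ⇒ [7,8,7,5,5,5]
7<8: swap(1,2), lo=2 mid=3 ⇒ [7,7,8,5,5,5]
5<8: swap(2,3), lo=3 mid=4 ⇒ [7,7,5,8,5,5]
5<8: swap(3,4), lo=4 mid=5 ⇒ [7,7,5,5,8,5]
5<8: swap(4,5), lo=5 mid=6 ⇒ [7,7,5,5,5,8]
done. lo=5 hi=5; nums=[7,7,5,5,5,8]

(5, 5)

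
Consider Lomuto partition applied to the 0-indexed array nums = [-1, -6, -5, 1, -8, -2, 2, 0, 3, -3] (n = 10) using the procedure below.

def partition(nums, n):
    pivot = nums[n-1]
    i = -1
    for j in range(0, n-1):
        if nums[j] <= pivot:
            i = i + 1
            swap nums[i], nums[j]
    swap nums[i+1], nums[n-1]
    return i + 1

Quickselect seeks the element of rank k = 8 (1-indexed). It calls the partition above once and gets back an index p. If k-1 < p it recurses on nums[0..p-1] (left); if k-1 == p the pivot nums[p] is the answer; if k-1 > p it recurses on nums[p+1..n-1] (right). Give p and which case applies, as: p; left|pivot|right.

3; right

pivot = nums[9] = -3; i = -1
j=0: nums[0]=-1 > -3 → no swap
j=1: nums[1]=-6 ≤ -3 → i=0, swap nums[0],nums[1] → [-6, -1, -5, 1, -8, -2, 2, 0, 3, -3]
j=2: nums[2]=-5 ≤ -3 → i=1, swap nums[1],nums[2] → [-6, -5, -1, 1, -8, -2, 2, 0, 3, -3]
j=3: nums[3]=1 > -3 → no swap
j=4: nums[4]=-8 ≤ -3 → i=2, swap nums[2],nums[4] → [-6, -5, -8, 1, -1, -2, 2, 0, 3, -3]
j=5: nums[5]=-2 > -3 → no swap
j=6: nums[6]=2 > -3 → no swap
j=7: nums[7]=0 > -3 → no swap
j=8: nums[8]=3 > -3 → no swap
final swap nums[3],nums[9] → [-6, -5, -8, -3, -1, -2, 2, 0, 3, 1]; return 3
p = 3; k-1 = 7 > 3 ⇒ right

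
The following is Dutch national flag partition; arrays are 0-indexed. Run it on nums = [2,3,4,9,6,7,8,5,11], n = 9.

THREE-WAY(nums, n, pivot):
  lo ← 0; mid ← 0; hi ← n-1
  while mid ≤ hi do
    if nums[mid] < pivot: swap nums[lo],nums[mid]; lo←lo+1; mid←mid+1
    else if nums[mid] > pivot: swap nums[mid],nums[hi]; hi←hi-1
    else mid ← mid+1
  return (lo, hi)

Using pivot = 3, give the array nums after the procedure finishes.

pivot = 3; lo=0, mid=0, hi=8
nums[mid]=2<3: swap nums[0],nums[0]; lo=1,mid=1 → [2,3,4,9,6,7,8,5,11]
nums[mid]=3=3: mid=2
nums[mid]=4>3: swap nums[2],nums[8]; hi=7 → [2,3,11,9,6,7,8,5,4]
nums[mid]=11>3: swap nums[2],nums[7]; hi=6 → [2,3,5,9,6,7,8,11,4]
nums[mid]=5>3: swap nums[2],nums[6]; hi=5 → [2,3,8,9,6,7,5,11,4]
nums[mid]=8>3: swap nums[2],nums[5]; hi=4 → [2,3,7,9,6,8,5,11,4]
nums[mid]=7>3: swap nums[2],nums[4]; hi=3 → [2,3,6,9,7,8,5,11,4]
nums[mid]=6>3: swap nums[2],nums[3]; hi=2 → [2,3,9,6,7,8,5,11,4]
nums[mid]=9>3: swap nums[2],nums[2]; hi=1 → [2,3,9,6,7,8,5,11,4]
end: lo=1, hi=1; nums = [2,3,9,6,7,8,5,11,4]

[2,3,9,6,7,8,5,11,4]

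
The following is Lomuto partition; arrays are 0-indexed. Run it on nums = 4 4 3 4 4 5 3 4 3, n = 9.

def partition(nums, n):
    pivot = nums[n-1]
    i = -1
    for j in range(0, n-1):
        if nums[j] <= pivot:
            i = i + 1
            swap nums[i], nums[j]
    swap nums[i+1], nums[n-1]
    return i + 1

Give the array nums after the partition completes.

3 3 3 4 4 5 4 4 4

pivot=3, i=-1
j=0: 4>3, skip
j=1: 4>3, skip
j=2: 3≤3, i=0, swap(0,2) ⇒ 3 4 4 4 4 5 3 4 3
j=3: 4>3, skip
j=4: 4>3, skip
j=5: 5>3, skip
j=6: 3≤3, i=1, swap(1,6) ⇒ 3 3 4 4 4 5 4 4 3
j=7: 4>3, skip
swap(2,8) ⇒ 3 3 3 4 4 5 4 4 4; return 2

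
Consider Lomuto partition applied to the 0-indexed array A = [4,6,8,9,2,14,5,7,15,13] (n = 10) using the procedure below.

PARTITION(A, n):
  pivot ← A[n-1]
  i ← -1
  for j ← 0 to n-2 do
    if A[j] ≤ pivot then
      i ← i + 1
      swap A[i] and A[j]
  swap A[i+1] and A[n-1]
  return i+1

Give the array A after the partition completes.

[4,6,8,9,2,5,7,13,15,14]

pivot=13, i=-1
j=0: 4≤13, i=0, swap(0,0) ⇒ [4,6,8,9,2,14,5,7,15,13]
j=1: 6≤13, i=1, swap(1,1) ⇒ [4,6,8,9,2,14,5,7,15,13]
j=2: 8≤13, i=2, swap(2,2) ⇒ [4,6,8,9,2,14,5,7,15,13]
j=3: 9≤13, i=3, swap(3,3) ⇒ [4,6,8,9,2,14,5,7,15,13]
j=4: 2≤13, i=4, swap(4,4) ⇒ [4,6,8,9,2,14,5,7,15,13]
j=5: 14>13, skip
j=6: 5≤13, i=5, swap(5,6) ⇒ [4,6,8,9,2,5,14,7,15,13]
j=7: 7≤13, i=6, swap(6,7) ⇒ [4,6,8,9,2,5,7,14,15,13]
j=8: 15>13, skip
swap(7,9) ⇒ [4,6,8,9,2,5,7,13,15,14]; return 7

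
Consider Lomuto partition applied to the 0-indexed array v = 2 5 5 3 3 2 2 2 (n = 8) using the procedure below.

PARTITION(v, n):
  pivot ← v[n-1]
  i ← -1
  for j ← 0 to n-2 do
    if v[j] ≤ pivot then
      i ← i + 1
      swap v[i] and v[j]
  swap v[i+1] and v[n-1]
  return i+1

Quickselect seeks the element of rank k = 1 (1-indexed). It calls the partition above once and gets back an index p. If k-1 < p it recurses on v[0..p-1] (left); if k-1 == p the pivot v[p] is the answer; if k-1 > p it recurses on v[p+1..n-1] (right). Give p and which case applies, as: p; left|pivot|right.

3; left

pivot=2, i=-1
j=0: 2≤2, i=0, swap(0,0) ⇒ 2 5 5 3 3 2 2 2
j=1: 5>2, skip
j=2: 5>2, skip
j=3: 3>2, skip
j=4: 3>2, skip
j=5: 2≤2, i=1, swap(1,5) ⇒ 2 2 5 3 3 5 2 2
j=6: 2≤2, i=2, swap(2,6) ⇒ 2 2 2 3 3 5 5 2
swap(3,7) ⇒ 2 2 2 2 3 5 5 3; return 3
p = 3; k-1 = 0 < 3 ⇒ left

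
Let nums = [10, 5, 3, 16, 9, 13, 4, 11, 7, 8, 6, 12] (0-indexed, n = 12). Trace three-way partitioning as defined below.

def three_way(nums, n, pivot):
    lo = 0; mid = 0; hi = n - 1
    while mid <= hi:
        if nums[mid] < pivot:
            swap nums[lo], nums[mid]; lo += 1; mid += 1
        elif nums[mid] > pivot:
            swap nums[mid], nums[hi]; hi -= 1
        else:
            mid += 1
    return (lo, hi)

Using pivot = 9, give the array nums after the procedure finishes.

pivot = 9; lo=0, mid=0, hi=11
nums[mid]=10>9: swap nums[0],nums[11]; hi=10 → [12, 5, 3, 16, 9, 13, 4, 11, 7, 8, 6, 10]
nums[mid]=12>9: swap nums[0],nums[10]; hi=9 → [6, 5, 3, 16, 9, 13, 4, 11, 7, 8, 12, 10]
nums[mid]=6<9: swap nums[0],nums[0]; lo=1,mid=1 → [6, 5, 3, 16, 9, 13, 4, 11, 7, 8, 12, 10]
nums[mid]=5<9: swap nums[1],nums[1]; lo=2,mid=2 → [6, 5, 3, 16, 9, 13, 4, 11, 7, 8, 12, 10]
nums[mid]=3<9: swap nums[2],nums[2]; lo=3,mid=3 → [6, 5, 3, 16, 9, 13, 4, 11, 7, 8, 12, 10]
nums[mid]=16>9: swap nums[3],nums[9]; hi=8 → [6, 5, 3, 8, 9, 13, 4, 11, 7, 16, 12, 10]
nums[mid]=8<9: swap nums[3],nums[3]; lo=4,mid=4 → [6, 5, 3, 8, 9, 13, 4, 11, 7, 16, 12, 10]
nums[mid]=9=9: mid=5
nums[mid]=13>9: swap nums[5],nums[8]; hi=7 → [6, 5, 3, 8, 9, 7, 4, 11, 13, 16, 12, 10]
nums[mid]=7<9: swap nums[4],nums[5]; lo=5,mid=6 → [6, 5, 3, 8, 7, 9, 4, 11, 13, 16, 12, 10]
nums[mid]=4<9: swap nums[5],nums[6]; lo=6,mid=7 → [6, 5, 3, 8, 7, 4, 9, 11, 13, 16, 12, 10]
nums[mid]=11>9: swap nums[7],nums[7]; hi=6 → [6, 5, 3, 8, 7, 4, 9, 11, 13, 16, 12, 10]
end: lo=6, hi=6; nums = [6, 5, 3, 8, 7, 4, 9, 11, 13, 16, 12, 10]

[6, 5, 3, 8, 7, 4, 9, 11, 13, 16, 12, 10]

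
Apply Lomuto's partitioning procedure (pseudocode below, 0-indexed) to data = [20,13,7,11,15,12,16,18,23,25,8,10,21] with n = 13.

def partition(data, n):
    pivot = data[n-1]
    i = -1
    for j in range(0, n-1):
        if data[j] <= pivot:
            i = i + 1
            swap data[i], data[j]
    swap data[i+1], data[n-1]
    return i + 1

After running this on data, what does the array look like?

pivot = data[12] = 21; i = -1
j=0: data[0]=20 ≤ 21 → i=0, swap data[0],data[0] (no change) → [20,13,7,11,15,12,16,18,23,25,8,10,21]
j=1: data[1]=13 ≤ 21 → i=1, swap data[1],data[1] (no change) → [20,13,7,11,15,12,16,18,23,25,8,10,21]
j=2: data[2]=7 ≤ 21 → i=2, swap data[2],data[2] (no change) → [20,13,7,11,15,12,16,18,23,25,8,10,21]
j=3: data[3]=11 ≤ 21 → i=3, swap data[3],data[3] (no change) → [20,13,7,11,15,12,16,18,23,25,8,10,21]
j=4: data[4]=15 ≤ 21 → i=4, swap data[4],data[4] (no change) → [20,13,7,11,15,12,16,18,23,25,8,10,21]
j=5: data[5]=12 ≤ 21 → i=5, swap data[5],data[5] (no change) → [20,13,7,11,15,12,16,18,23,25,8,10,21]
j=6: data[6]=16 ≤ 21 → i=6, swap data[6],data[6] (no change) → [20,13,7,11,15,12,16,18,23,25,8,10,21]
j=7: data[7]=18 ≤ 21 → i=7, swap data[7],data[7] (no change) → [20,13,7,11,15,12,16,18,23,25,8,10,21]
j=8: data[8]=23 > 21 → no swap
j=9: data[9]=25 > 21 → no swap
j=10: data[10]=8 ≤ 21 → i=8, swap data[8],data[10] → [20,13,7,11,15,12,16,18,8,25,23,10,21]
j=11: data[11]=10 ≤ 21 → i=9, swap data[9],data[11] → [20,13,7,11,15,12,16,18,8,10,23,25,21]
final swap data[10],data[12] → [20,13,7,11,15,12,16,18,8,10,21,25,23]; return 10

[20,13,7,11,15,12,16,18,8,10,21,25,23]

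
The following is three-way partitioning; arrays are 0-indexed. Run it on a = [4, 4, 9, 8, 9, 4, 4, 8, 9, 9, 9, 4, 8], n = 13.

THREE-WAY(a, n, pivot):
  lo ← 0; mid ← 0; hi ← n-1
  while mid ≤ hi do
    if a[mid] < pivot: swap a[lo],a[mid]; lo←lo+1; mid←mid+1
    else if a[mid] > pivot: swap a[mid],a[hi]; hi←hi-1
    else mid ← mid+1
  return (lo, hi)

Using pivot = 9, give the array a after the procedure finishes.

[4, 4, 8, 4, 4, 8, 4, 8, 9, 9, 9, 9, 9]

lo=0 mid=0 hi=12
4<9: swap(0,0), lo=1 mid=1 ⇒ [4, 4, 9, 8, 9, 4, 4, 8, 9, 9, 9, 4, 8]
4<9: swap(1,1), lo=2 mid=2 ⇒ [4, 4, 9, 8, 9, 4, 4, 8, 9, 9, 9, 4, 8]
9=9: mid=3
8<9: swap(2,3), lo=3 mid=4 ⇒ [4, 4, 8, 9, 9, 4, 4, 8, 9, 9, 9, 4, 8]
9=9: mid=5
4<9: swap(3,5), lo=4 mid=6 ⇒ [4, 4, 8, 4, 9, 9, 4, 8, 9, 9, 9, 4, 8]
4<9: swap(4,6), lo=5 mid=7 ⇒ [4, 4, 8, 4, 4, 9, 9, 8, 9, 9, 9, 4, 8]
8<9: swap(5,7), lo=6 mid=8 ⇒ [4, 4, 8, 4, 4, 8, 9, 9, 9, 9, 9, 4, 8]
9=9: mid=9
9=9: mid=10
9=9: mid=11
4<9: swap(6,11), lo=7 mid=12 ⇒ [4, 4, 8, 4, 4, 8, 4, 9, 9, 9, 9, 9, 8]
8<9: swap(7,12), lo=8 mid=13 ⇒ [4, 4, 8, 4, 4, 8, 4, 8, 9, 9, 9, 9, 9]
done. lo=8 hi=12; a=[4, 4, 8, 4, 4, 8, 4, 8, 9, 9, 9, 9, 9]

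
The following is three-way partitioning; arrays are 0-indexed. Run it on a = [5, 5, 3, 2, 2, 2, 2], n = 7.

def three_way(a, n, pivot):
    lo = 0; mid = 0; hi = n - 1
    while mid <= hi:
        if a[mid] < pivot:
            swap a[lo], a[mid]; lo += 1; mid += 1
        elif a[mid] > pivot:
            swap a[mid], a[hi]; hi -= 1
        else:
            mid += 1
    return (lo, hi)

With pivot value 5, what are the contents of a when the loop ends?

pivot = 5; lo=0, mid=0, hi=6
a[mid]=5=5: mid=1
a[mid]=5=5: mid=2
a[mid]=3<5: swap a[0],a[2]; lo=1,mid=3 → [3, 5, 5, 2, 2, 2, 2]
a[mid]=2<5: swap a[1],a[3]; lo=2,mid=4 → [3, 2, 5, 5, 2, 2, 2]
a[mid]=2<5: swap a[2],a[4]; lo=3,mid=5 → [3, 2, 2, 5, 5, 2, 2]
a[mid]=2<5: swap a[3],a[5]; lo=4,mid=6 → [3, 2, 2, 2, 5, 5, 2]
a[mid]=2<5: swap a[4],a[6]; lo=5,mid=7 → [3, 2, 2, 2, 2, 5, 5]
end: lo=5, hi=6; a = [3, 2, 2, 2, 2, 5, 5]

[3, 2, 2, 2, 2, 5, 5]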